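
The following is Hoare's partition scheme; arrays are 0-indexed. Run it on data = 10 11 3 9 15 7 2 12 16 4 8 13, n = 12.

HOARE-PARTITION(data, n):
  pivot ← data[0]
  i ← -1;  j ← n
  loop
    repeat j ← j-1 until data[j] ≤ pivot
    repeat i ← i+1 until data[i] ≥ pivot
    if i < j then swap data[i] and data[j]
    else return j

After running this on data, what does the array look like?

pivot=10
j stops at 10 (8), i stops at 0 (10); swap ⇒ 8 11 3 9 15 7 2 12 16 4 10 13
j stops at 9 (4), i stops at 1 (11); swap ⇒ 8 4 3 9 15 7 2 12 16 11 10 13
j stops at 6 (2), i stops at 4 (15); swap ⇒ 8 4 3 9 2 7 15 12 16 11 10 13
j stops at 5, i stops at 6; i≥j ⇒ return 5. data=8 4 3 9 2 7 15 12 16 11 10 13

8 4 3 9 2 7 15 12 16 11 10 13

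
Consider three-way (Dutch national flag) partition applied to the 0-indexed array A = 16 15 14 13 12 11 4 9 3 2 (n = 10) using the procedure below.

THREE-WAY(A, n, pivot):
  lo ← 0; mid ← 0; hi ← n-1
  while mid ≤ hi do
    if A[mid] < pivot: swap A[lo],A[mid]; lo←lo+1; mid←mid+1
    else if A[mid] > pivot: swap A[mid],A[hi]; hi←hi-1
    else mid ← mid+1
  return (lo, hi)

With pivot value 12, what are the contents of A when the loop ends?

pivot = 12; lo=0, mid=0, hi=9
A[mid]=16>12: swap A[0],A[9]; hi=8 → 2 15 14 13 12 11 4 9 3 16
A[mid]=2<12: swap A[0],A[0]; lo=1,mid=1 → 2 15 14 13 12 11 4 9 3 16
A[mid]=15>12: swap A[1],A[8]; hi=7 → 2 3 14 13 12 11 4 9 15 16
A[mid]=3<12: swap A[1],A[1]; lo=2,mid=2 → 2 3 14 13 12 11 4 9 15 16
A[mid]=14>12: swap A[2],A[7]; hi=6 → 2 3 9 13 12 11 4 14 15 16
A[mid]=9<12: swap A[2],A[2]; lo=3,mid=3 → 2 3 9 13 12 11 4 14 15 16
A[mid]=13>12: swap A[3],A[6]; hi=5 → 2 3 9 4 12 11 13 14 15 16
A[mid]=4<12: swap A[3],A[3]; lo=4,mid=4 → 2 3 9 4 12 11 13 14 15 16
A[mid]=12=12: mid=5
A[mid]=11<12: swap A[4],A[5]; lo=5,mid=6 → 2 3 9 4 11 12 13 14 15 16
end: lo=5, hi=5; A = 2 3 9 4 11 12 13 14 15 16

2 3 9 4 11 12 13 14 15 16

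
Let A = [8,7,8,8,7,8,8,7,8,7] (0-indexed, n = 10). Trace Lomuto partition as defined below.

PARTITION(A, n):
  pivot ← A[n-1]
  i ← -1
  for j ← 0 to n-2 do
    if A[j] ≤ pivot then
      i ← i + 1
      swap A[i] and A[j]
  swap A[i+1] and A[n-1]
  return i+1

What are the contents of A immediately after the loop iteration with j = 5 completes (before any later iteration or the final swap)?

pivot=7, i=-1
j=0: 8>7, skip
j=1: 7≤7, i=0, swap(0,1) ⇒ [7,8,8,8,7,8,8,7,8,7]
j=2: 8>7, skip
j=3: 8>7, skip
j=4: 7≤7, i=1, swap(1,4) ⇒ [7,7,8,8,8,8,8,7,8,7]
j=5: 8>7, skip
(after j=5) A = [7,7,8,8,8,8,8,7,8,7]

[7,7,8,8,8,8,8,7,8,7]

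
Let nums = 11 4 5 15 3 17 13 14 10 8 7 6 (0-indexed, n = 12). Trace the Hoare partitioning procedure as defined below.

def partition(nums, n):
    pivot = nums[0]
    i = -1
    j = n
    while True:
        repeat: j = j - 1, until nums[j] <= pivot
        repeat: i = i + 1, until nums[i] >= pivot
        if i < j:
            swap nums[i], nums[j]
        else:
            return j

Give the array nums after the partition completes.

6 4 5 7 3 8 10 14 13 17 15 11

pivot=11
j stops at 11 (6), i stops at 0 (11); swap ⇒ 6 4 5 15 3 17 13 14 10 8 7 11
j stops at 10 (7), i stops at 3 (15); swap ⇒ 6 4 5 7 3 17 13 14 10 8 15 11
j stops at 9 (8), i stops at 5 (17); swap ⇒ 6 4 5 7 3 8 13 14 10 17 15 11
j stops at 8 (10), i stops at 6 (13); swap ⇒ 6 4 5 7 3 8 10 14 13 17 15 11
j stops at 6, i stops at 7; i≥j ⇒ return 6. nums=6 4 5 7 3 8 10 14 13 17 15 11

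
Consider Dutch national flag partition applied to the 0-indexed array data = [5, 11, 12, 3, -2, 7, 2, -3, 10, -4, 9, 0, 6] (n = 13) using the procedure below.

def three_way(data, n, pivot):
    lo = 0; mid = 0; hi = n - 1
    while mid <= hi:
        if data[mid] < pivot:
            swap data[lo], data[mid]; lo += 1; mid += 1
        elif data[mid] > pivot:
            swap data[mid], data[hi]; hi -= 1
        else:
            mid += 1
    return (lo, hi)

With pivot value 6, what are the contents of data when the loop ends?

lo=0 mid=0 hi=12
5<6: swap(0,0), lo=1 mid=1 ⇒ [5, 11, 12, 3, -2, 7, 2, -3, 10, -4, 9, 0, 6]
11>6: swap(1,12), hi=11 ⇒ [5, 6, 12, 3, -2, 7, 2, -3, 10, -4, 9, 0, 11]
6=6: mid=2
12>6: swap(2,11), hi=10 ⇒ [5, 6, 0, 3, -2, 7, 2, -3, 10, -4, 9, 12, 11]
0<6: swap(1,2), lo=2 mid=3 ⇒ [5, 0, 6, 3, -2, 7, 2, -3, 10, -4, 9, 12, 11]
3<6: swap(2,3), lo=3 mid=4 ⇒ [5, 0, 3, 6, -2, 7, 2, -3, 10, -4, 9, 12, 11]
-2<6: swap(3,4), lo=4 mid=5 ⇒ [5, 0, 3, -2, 6, 7, 2, -3, 10, -4, 9, 12, 11]
7>6: swap(5,10), hi=9 ⇒ [5, 0, 3, -2, 6, 9, 2, -3, 10, -4, 7, 12, 11]
9>6: swap(5,9), hi=8 ⇒ [5, 0, 3, -2, 6, -4, 2, -3, 10, 9, 7, 12, 11]
-4<6: swap(4,5), lo=5 mid=6 ⇒ [5, 0, 3, -2, -4, 6, 2, -3, 10, 9, 7, 12, 11]
2<6: swap(5,6), lo=6 mid=7 ⇒ [5, 0, 3, -2, -4, 2, 6, -3, 10, 9, 7, 12, 11]
-3<6: swap(6,7), lo=7 mid=8 ⇒ [5, 0, 3, -2, -4, 2, -3, 6, 10, 9, 7, 12, 11]
10>6: swap(8,8), hi=7 ⇒ [5, 0, 3, -2, -4, 2, -3, 6, 10, 9, 7, 12, 11]
done. lo=7 hi=7; data=[5, 0, 3, -2, -4, 2, -3, 6, 10, 9, 7, 12, 11]

[5, 0, 3, -2, -4, 2, -3, 6, 10, 9, 7, 12, 11]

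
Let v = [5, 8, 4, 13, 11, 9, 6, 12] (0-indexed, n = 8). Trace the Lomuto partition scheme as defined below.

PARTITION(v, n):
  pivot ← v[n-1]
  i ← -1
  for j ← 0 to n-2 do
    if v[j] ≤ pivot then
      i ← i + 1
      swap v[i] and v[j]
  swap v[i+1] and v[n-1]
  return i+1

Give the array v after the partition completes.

pivot = v[7] = 12; i = -1
j=0: v[0]=5 ≤ 12 → i=0, swap v[0],v[0] (no change) → [5, 8, 4, 13, 11, 9, 6, 12]
j=1: v[1]=8 ≤ 12 → i=1, swap v[1],v[1] (no change) → [5, 8, 4, 13, 11, 9, 6, 12]
j=2: v[2]=4 ≤ 12 → i=2, swap v[2],v[2] (no change) → [5, 8, 4, 13, 11, 9, 6, 12]
j=3: v[3]=13 > 12 → no swap
j=4: v[4]=11 ≤ 12 → i=3, swap v[3],v[4] → [5, 8, 4, 11, 13, 9, 6, 12]
j=5: v[5]=9 ≤ 12 → i=4, swap v[4],v[5] → [5, 8, 4, 11, 9, 13, 6, 12]
j=6: v[6]=6 ≤ 12 → i=5, swap v[5],v[6] → [5, 8, 4, 11, 9, 6, 13, 12]
final swap v[6],v[7] → [5, 8, 4, 11, 9, 6, 12, 13]; return 6

[5, 8, 4, 11, 9, 6, 12, 13]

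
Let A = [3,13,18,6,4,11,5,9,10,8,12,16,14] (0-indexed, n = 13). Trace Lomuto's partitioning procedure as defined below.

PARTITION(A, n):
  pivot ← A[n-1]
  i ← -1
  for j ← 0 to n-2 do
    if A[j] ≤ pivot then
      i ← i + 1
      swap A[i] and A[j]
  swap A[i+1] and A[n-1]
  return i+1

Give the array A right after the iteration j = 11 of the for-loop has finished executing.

pivot=14, i=-1
j=0: 3≤14, i=0, swap(0,0) ⇒ [3,13,18,6,4,11,5,9,10,8,12,16,14]
j=1: 13≤14, i=1, swap(1,1) ⇒ [3,13,18,6,4,11,5,9,10,8,12,16,14]
j=2: 18>14, skip
j=3: 6≤14, i=2, swap(2,3) ⇒ [3,13,6,18,4,11,5,9,10,8,12,16,14]
j=4: 4≤14, i=3, swap(3,4) ⇒ [3,13,6,4,18,11,5,9,10,8,12,16,14]
j=5: 11≤14, i=4, swap(4,5) ⇒ [3,13,6,4,11,18,5,9,10,8,12,16,14]
j=6: 5≤14, i=5, swap(5,6) ⇒ [3,13,6,4,11,5,18,9,10,8,12,16,14]
j=7: 9≤14, i=6, swap(6,7) ⇒ [3,13,6,4,11,5,9,18,10,8,12,16,14]
j=8: 10≤14, i=7, swap(7,8) ⇒ [3,13,6,4,11,5,9,10,18,8,12,16,14]
j=9: 8≤14, i=8, swap(8,9) ⇒ [3,13,6,4,11,5,9,10,8,18,12,16,14]
j=10: 12≤14, i=9, swap(9,10) ⇒ [3,13,6,4,11,5,9,10,8,12,18,16,14]
j=11: 16>14, skip
(after j=11) A = [3,13,6,4,11,5,9,10,8,12,18,16,14]

[3,13,6,4,11,5,9,10,8,12,18,16,14]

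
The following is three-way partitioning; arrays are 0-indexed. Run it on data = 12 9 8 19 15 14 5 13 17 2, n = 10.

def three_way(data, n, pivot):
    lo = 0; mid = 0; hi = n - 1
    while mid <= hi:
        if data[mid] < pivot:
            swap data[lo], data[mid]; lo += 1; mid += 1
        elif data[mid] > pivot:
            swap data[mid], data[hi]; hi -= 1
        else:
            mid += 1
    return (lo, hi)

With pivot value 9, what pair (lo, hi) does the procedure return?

lo=0 mid=0 hi=9
12>9: swap(0,9), hi=8 ⇒ 2 9 8 19 15 14 5 13 17 12
2<9: swap(0,0), lo=1 mid=1 ⇒ 2 9 8 19 15 14 5 13 17 12
9=9: mid=2
8<9: swap(1,2), lo=2 mid=3 ⇒ 2 8 9 19 15 14 5 13 17 12
19>9: swap(3,8), hi=7 ⇒ 2 8 9 17 15 14 5 13 19 12
17>9: swap(3,7), hi=6 ⇒ 2 8 9 13 15 14 5 17 19 12
13>9: swap(3,6), hi=5 ⇒ 2 8 9 5 15 14 13 17 19 12
5<9: swap(2,3), lo=3 mid=4 ⇒ 2 8 5 9 15 14 13 17 19 12
15>9: swap(4,5), hi=4 ⇒ 2 8 5 9 14 15 13 17 19 12
14>9: swap(4,4), hi=3 ⇒ 2 8 5 9 14 15 13 17 19 12
done. lo=3 hi=3; data=2 8 5 9 14 15 13 17 19 12

(3, 3)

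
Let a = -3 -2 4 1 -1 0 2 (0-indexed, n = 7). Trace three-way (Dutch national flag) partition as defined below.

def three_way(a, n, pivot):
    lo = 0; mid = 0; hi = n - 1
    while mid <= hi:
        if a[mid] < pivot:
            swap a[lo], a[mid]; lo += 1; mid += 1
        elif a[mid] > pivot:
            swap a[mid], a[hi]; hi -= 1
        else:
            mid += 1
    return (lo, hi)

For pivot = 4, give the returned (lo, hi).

(6, 6)

lo=0 mid=0 hi=6
-3<4: swap(0,0), lo=1 mid=1 ⇒ -3 -2 4 1 -1 0 2
-2<4: swap(1,1), lo=2 mid=2 ⇒ -3 -2 4 1 -1 0 2
4=4: mid=3
1<4: swap(2,3), lo=3 mid=4 ⇒ -3 -2 1 4 -1 0 2
-1<4: swap(3,4), lo=4 mid=5 ⇒ -3 -2 1 -1 4 0 2
0<4: swap(4,5), lo=5 mid=6 ⇒ -3 -2 1 -1 0 4 2
2<4: swap(5,6), lo=6 mid=7 ⇒ -3 -2 1 -1 0 2 4
done. lo=6 hi=6; a=-3 -2 1 -1 0 2 4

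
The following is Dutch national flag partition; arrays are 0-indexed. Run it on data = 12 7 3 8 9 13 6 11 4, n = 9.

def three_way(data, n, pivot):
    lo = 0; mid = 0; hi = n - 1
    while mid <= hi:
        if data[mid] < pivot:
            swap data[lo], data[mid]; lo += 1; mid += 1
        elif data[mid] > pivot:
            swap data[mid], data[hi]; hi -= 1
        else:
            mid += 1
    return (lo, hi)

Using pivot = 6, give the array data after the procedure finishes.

pivot = 6; lo=0, mid=0, hi=8
data[mid]=12>6: swap data[0],data[8]; hi=7 → 4 7 3 8 9 13 6 11 12
data[mid]=4<6: swap data[0],data[0]; lo=1,mid=1 → 4 7 3 8 9 13 6 11 12
data[mid]=7>6: swap data[1],data[7]; hi=6 → 4 11 3 8 9 13 6 7 12
data[mid]=11>6: swap data[1],data[6]; hi=5 → 4 6 3 8 9 13 11 7 12
data[mid]=6=6: mid=2
data[mid]=3<6: swap data[1],data[2]; lo=2,mid=3 → 4 3 6 8 9 13 11 7 12
data[mid]=8>6: swap data[3],data[5]; hi=4 → 4 3 6 13 9 8 11 7 12
data[mid]=13>6: swap data[3],data[4]; hi=3 → 4 3 6 9 13 8 11 7 12
data[mid]=9>6: swap data[3],data[3]; hi=2 → 4 3 6 9 13 8 11 7 12
end: lo=2, hi=2; data = 4 3 6 9 13 8 11 7 12

4 3 6 9 13 8 11 7 12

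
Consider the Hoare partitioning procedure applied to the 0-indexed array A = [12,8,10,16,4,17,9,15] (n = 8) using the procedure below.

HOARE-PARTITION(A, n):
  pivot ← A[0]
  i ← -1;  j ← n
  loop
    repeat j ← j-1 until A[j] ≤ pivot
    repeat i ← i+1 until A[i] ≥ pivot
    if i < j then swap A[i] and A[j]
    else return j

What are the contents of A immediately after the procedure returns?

[9,8,10,4,16,17,12,15]

pivot = A[0] = 12; i = -1, j = 8
j→6 (A[6]=9≤12), i→0 (A[0]=12≥12); i<j, swap → [9,8,10,16,4,17,12,15]
j→4 (A[4]=4≤12), i→3 (A[3]=16≥12); i<j, swap → [9,8,10,4,16,17,12,15]
j→3, i→4; i≥j, return j=3. A = [9,8,10,4,16,17,12,15]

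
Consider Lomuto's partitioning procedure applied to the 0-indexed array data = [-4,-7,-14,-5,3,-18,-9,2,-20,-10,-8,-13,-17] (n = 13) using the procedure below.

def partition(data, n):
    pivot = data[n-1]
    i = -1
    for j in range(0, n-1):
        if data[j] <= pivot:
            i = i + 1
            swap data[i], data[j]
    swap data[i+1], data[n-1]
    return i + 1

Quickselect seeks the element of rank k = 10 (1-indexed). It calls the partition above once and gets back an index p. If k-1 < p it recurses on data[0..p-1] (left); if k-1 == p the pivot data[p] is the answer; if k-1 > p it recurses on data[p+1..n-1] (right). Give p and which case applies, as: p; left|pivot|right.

pivot=-17, i=-1
j=0: -4>-17, skip
j=1: -7>-17, skip
j=2: -14>-17, skip
j=3: -5>-17, skip
j=4: 3>-17, skip
j=5: -18≤-17, i=0, swap(0,5) ⇒ [-18,-7,-14,-5,3,-4,-9,2,-20,-10,-8,-13,-17]
j=6: -9>-17, skip
j=7: 2>-17, skip
j=8: -20≤-17, i=1, swap(1,8) ⇒ [-18,-20,-14,-5,3,-4,-9,2,-7,-10,-8,-13,-17]
j=9: -10>-17, skip
j=10: -8>-17, skip
j=11: -13>-17, skip
swap(2,12) ⇒ [-18,-20,-17,-5,3,-4,-9,2,-7,-10,-8,-13,-14]; return 2
p = 2; k-1 = 9 > 2 ⇒ right

2; right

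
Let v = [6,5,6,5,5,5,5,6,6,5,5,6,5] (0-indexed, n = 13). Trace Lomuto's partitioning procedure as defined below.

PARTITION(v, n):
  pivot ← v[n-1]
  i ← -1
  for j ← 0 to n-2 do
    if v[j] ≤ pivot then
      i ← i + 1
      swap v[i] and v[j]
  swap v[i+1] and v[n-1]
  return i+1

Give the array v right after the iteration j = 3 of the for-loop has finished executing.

pivot = v[12] = 5; i = -1
j=0: v[0]=6 > 5 → no swap
j=1: v[1]=5 ≤ 5 → i=0, swap v[0],v[1] → [5,6,6,5,5,5,5,6,6,5,5,6,5]
j=2: v[2]=6 > 5 → no swap
j=3: v[3]=5 ≤ 5 → i=1, swap v[1],v[3] → [5,5,6,6,5,5,5,6,6,5,5,6,5]
(after j=3) v = [5,5,6,6,5,5,5,6,6,5,5,6,5]

[5,5,6,6,5,5,5,6,6,5,5,6,5]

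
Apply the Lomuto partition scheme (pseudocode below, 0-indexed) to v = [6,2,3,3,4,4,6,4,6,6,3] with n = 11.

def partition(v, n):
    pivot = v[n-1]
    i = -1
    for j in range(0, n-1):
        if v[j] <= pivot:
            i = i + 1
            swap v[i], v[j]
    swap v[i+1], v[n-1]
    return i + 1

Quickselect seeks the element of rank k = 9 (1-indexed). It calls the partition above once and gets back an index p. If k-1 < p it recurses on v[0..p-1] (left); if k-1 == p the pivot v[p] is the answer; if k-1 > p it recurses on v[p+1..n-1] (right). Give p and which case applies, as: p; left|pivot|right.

3; right

pivot=3, i=-1
j=0: 6>3, skip
j=1: 2≤3, i=0, swap(0,1) ⇒ [2,6,3,3,4,4,6,4,6,6,3]
j=2: 3≤3, i=1, swap(1,2) ⇒ [2,3,6,3,4,4,6,4,6,6,3]
j=3: 3≤3, i=2, swap(2,3) ⇒ [2,3,3,6,4,4,6,4,6,6,3]
j=4: 4>3, skip
j=5: 4>3, skip
j=6: 6>3, skip
j=7: 4>3, skip
j=8: 6>3, skip
j=9: 6>3, skip
swap(3,10) ⇒ [2,3,3,3,4,4,6,4,6,6,6]; return 3
p = 3; k-1 = 8 > 3 ⇒ right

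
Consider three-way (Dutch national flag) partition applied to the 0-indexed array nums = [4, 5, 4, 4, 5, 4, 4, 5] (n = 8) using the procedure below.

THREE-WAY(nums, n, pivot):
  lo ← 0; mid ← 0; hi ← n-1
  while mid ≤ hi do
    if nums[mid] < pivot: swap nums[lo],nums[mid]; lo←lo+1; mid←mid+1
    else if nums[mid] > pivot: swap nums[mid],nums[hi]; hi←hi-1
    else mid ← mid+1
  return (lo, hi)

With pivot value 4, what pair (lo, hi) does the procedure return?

lo=0 mid=0 hi=7
4=4: mid=1
5>4: swap(1,7), hi=6 ⇒ [4, 5, 4, 4, 5, 4, 4, 5]
5>4: swap(1,6), hi=5 ⇒ [4, 4, 4, 4, 5, 4, 5, 5]
4=4: mid=2
4=4: mid=3
4=4: mid=4
5>4: swap(4,5), hi=4 ⇒ [4, 4, 4, 4, 4, 5, 5, 5]
4=4: mid=5
done. lo=0 hi=4; nums=[4, 4, 4, 4, 4, 5, 5, 5]

(0, 4)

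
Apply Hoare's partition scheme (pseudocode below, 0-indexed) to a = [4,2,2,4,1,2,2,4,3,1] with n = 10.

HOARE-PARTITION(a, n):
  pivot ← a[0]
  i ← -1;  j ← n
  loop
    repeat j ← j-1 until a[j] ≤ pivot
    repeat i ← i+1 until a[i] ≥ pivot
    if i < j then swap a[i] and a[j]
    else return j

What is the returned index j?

pivot=4
j stops at 9 (1), i stops at 0 (4); swap ⇒ [1,2,2,4,1,2,2,4,3,4]
j stops at 8 (3), i stops at 3 (4); swap ⇒ [1,2,2,3,1,2,2,4,4,4]
j stops at 7, i stops at 7; i≥j ⇒ return 7. a=[1,2,2,3,1,2,2,4,4,4]

7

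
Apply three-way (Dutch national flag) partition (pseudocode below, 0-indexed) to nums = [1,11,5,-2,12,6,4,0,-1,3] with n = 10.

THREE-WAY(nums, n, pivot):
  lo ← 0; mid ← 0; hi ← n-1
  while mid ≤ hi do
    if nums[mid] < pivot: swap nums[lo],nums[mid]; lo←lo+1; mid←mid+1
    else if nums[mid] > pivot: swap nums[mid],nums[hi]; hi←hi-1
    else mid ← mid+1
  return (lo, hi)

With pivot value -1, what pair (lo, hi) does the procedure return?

(1, 1)

lo=0 mid=0 hi=9
1>-1: swap(0,9), hi=8 ⇒ [3,11,5,-2,12,6,4,0,-1,1]
3>-1: swap(0,8), hi=7 ⇒ [-1,11,5,-2,12,6,4,0,3,1]
-1=-1: mid=1
11>-1: swap(1,7), hi=6 ⇒ [-1,0,5,-2,12,6,4,11,3,1]
0>-1: swap(1,6), hi=5 ⇒ [-1,4,5,-2,12,6,0,11,3,1]
4>-1: swap(1,5), hi=4 ⇒ [-1,6,5,-2,12,4,0,11,3,1]
6>-1: swap(1,4), hi=3 ⇒ [-1,12,5,-2,6,4,0,11,3,1]
12>-1: swap(1,3), hi=2 ⇒ [-1,-2,5,12,6,4,0,11,3,1]
-2<-1: swap(0,1), lo=1 mid=2 ⇒ [-2,-1,5,12,6,4,0,11,3,1]
5>-1: swap(2,2), hi=1 ⇒ [-2,-1,5,12,6,4,0,11,3,1]
done. lo=1 hi=1; nums=[-2,-1,5,12,6,4,0,11,3,1]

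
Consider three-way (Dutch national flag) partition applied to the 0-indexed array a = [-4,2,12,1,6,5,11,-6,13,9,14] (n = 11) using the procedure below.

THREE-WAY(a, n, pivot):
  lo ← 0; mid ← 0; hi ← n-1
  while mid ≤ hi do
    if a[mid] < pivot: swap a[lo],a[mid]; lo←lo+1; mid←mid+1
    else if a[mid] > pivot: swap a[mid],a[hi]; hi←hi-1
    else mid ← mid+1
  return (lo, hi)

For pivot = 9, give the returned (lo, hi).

pivot = 9; lo=0, mid=0, hi=10
a[mid]=-4<9: swap a[0],a[0]; lo=1,mid=1 → [-4,2,12,1,6,5,11,-6,13,9,14]
a[mid]=2<9: swap a[1],a[1]; lo=2,mid=2 → [-4,2,12,1,6,5,11,-6,13,9,14]
a[mid]=12>9: swap a[2],a[10]; hi=9 → [-4,2,14,1,6,5,11,-6,13,9,12]
a[mid]=14>9: swap a[2],a[9]; hi=8 → [-4,2,9,1,6,5,11,-6,13,14,12]
a[mid]=9=9: mid=3
a[mid]=1<9: swap a[2],a[3]; lo=3,mid=4 → [-4,2,1,9,6,5,11,-6,13,14,12]
a[mid]=6<9: swap a[3],a[4]; lo=4,mid=5 → [-4,2,1,6,9,5,11,-6,13,14,12]
a[mid]=5<9: swap a[4],a[5]; lo=5,mid=6 → [-4,2,1,6,5,9,11,-6,13,14,12]
a[mid]=11>9: swap a[6],a[8]; hi=7 → [-4,2,1,6,5,9,13,-6,11,14,12]
a[mid]=13>9: swap a[6],a[7]; hi=6 → [-4,2,1,6,5,9,-6,13,11,14,12]
a[mid]=-6<9: swap a[5],a[6]; lo=6,mid=7 → [-4,2,1,6,5,-6,9,13,11,14,12]
end: lo=6, hi=6; a = [-4,2,1,6,5,-6,9,13,11,14,12]

(6, 6)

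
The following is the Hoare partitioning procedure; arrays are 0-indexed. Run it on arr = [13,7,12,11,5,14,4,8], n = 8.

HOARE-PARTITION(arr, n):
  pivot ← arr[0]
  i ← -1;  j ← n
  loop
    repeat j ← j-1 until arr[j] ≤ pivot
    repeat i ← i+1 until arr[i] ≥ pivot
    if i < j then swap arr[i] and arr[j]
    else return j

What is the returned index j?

pivot = arr[0] = 13; i = -1, j = 8
j→7 (arr[7]=8≤13), i→0 (arr[0]=13≥13); i<j, swap → [8,7,12,11,5,14,4,13]
j→6 (arr[6]=4≤13), i→5 (arr[5]=14≥13); i<j, swap → [8,7,12,11,5,4,14,13]
j→5, i→6; i≥j, return j=5. arr = [8,7,12,11,5,4,14,13]

5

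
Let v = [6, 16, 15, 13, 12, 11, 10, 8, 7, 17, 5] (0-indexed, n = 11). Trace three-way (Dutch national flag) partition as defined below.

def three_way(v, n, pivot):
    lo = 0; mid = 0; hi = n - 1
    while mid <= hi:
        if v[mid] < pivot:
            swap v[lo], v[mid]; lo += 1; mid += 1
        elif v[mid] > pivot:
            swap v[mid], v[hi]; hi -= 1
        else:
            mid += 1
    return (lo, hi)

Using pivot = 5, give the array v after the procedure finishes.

lo=0 mid=0 hi=10
6>5: swap(0,10), hi=9 ⇒ [5, 16, 15, 13, 12, 11, 10, 8, 7, 17, 6]
5=5: mid=1
16>5: swap(1,9), hi=8 ⇒ [5, 17, 15, 13, 12, 11, 10, 8, 7, 16, 6]
17>5: swap(1,8), hi=7 ⇒ [5, 7, 15, 13, 12, 11, 10, 8, 17, 16, 6]
7>5: swap(1,7), hi=6 ⇒ [5, 8, 15, 13, 12, 11, 10, 7, 17, 16, 6]
8>5: swap(1,6), hi=5 ⇒ [5, 10, 15, 13, 12, 11, 8, 7, 17, 16, 6]
10>5: swap(1,5), hi=4 ⇒ [5, 11, 15, 13, 12, 10, 8, 7, 17, 16, 6]
11>5: swap(1,4), hi=3 ⇒ [5, 12, 15, 13, 11, 10, 8, 7, 17, 16, 6]
12>5: swap(1,3), hi=2 ⇒ [5, 13, 15, 12, 11, 10, 8, 7, 17, 16, 6]
13>5: swap(1,2), hi=1 ⇒ [5, 15, 13, 12, 11, 10, 8, 7, 17, 16, 6]
15>5: swap(1,1), hi=0 ⇒ [5, 15, 13, 12, 11, 10, 8, 7, 17, 16, 6]
done. lo=0 hi=0; v=[5, 15, 13, 12, 11, 10, 8, 7, 17, 16, 6]

[5, 15, 13, 12, 11, 10, 8, 7, 17, 16, 6]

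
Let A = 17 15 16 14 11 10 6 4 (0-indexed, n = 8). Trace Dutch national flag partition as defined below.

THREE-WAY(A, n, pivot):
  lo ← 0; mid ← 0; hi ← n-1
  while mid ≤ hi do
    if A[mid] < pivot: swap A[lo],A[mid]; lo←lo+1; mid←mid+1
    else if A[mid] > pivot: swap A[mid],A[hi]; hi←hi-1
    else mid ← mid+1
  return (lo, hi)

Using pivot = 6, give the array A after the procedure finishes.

pivot = 6; lo=0, mid=0, hi=7
A[mid]=17>6: swap A[0],A[7]; hi=6 → 4 15 16 14 11 10 6 17
A[mid]=4<6: swap A[0],A[0]; lo=1,mid=1 → 4 15 16 14 11 10 6 17
A[mid]=15>6: swap A[1],A[6]; hi=5 → 4 6 16 14 11 10 15 17
A[mid]=6=6: mid=2
A[mid]=16>6: swap A[2],A[5]; hi=4 → 4 6 10 14 11 16 15 17
A[mid]=10>6: swap A[2],A[4]; hi=3 → 4 6 11 14 10 16 15 17
A[mid]=11>6: swap A[2],A[3]; hi=2 → 4 6 14 11 10 16 15 17
A[mid]=14>6: swap A[2],A[2]; hi=1 → 4 6 14 11 10 16 15 17
end: lo=1, hi=1; A = 4 6 14 11 10 16 15 17

4 6 14 11 10 16 15 17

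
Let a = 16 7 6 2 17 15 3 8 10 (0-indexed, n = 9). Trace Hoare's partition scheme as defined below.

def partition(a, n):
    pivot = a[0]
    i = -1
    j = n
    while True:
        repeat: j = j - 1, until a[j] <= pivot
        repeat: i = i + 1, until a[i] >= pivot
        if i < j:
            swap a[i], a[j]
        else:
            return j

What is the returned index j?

6

pivot=16
j stops at 8 (10), i stops at 0 (16); swap ⇒ 10 7 6 2 17 15 3 8 16
j stops at 7 (8), i stops at 4 (17); swap ⇒ 10 7 6 2 8 15 3 17 16
j stops at 6, i stops at 7; i≥j ⇒ return 6. a=10 7 6 2 8 15 3 17 16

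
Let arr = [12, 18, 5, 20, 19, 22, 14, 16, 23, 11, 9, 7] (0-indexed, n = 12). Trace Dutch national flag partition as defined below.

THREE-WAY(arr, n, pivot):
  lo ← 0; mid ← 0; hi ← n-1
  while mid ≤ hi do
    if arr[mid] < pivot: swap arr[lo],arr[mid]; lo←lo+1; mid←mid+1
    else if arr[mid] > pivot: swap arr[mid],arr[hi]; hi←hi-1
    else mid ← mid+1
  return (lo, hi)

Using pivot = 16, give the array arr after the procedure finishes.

pivot = 16; lo=0, mid=0, hi=11
arr[mid]=12<16: swap arr[0],arr[0]; lo=1,mid=1 → [12, 18, 5, 20, 19, 22, 14, 16, 23, 11, 9, 7]
arr[mid]=18>16: swap arr[1],arr[11]; hi=10 → [12, 7, 5, 20, 19, 22, 14, 16, 23, 11, 9, 18]
arr[mid]=7<16: swap arr[1],arr[1]; lo=2,mid=2 → [12, 7, 5, 20, 19, 22, 14, 16, 23, 11, 9, 18]
arr[mid]=5<16: swap arr[2],arr[2]; lo=3,mid=3 → [12, 7, 5, 20, 19, 22, 14, 16, 23, 11, 9, 18]
arr[mid]=20>16: swap arr[3],arr[10]; hi=9 → [12, 7, 5, 9, 19, 22, 14, 16, 23, 11, 20, 18]
arr[mid]=9<16: swap arr[3],arr[3]; lo=4,mid=4 → [12, 7, 5, 9, 19, 22, 14, 16, 23, 11, 20, 18]
arr[mid]=19>16: swap arr[4],arr[9]; hi=8 → [12, 7, 5, 9, 11, 22, 14, 16, 23, 19, 20, 18]
arr[mid]=11<16: swap arr[4],arr[4]; lo=5,mid=5 → [12, 7, 5, 9, 11, 22, 14, 16, 23, 19, 20, 18]
arr[mid]=22>16: swap arr[5],arr[8]; hi=7 → [12, 7, 5, 9, 11, 23, 14, 16, 22, 19, 20, 18]
arr[mid]=23>16: swap arr[5],arr[7]; hi=6 → [12, 7, 5, 9, 11, 16, 14, 23, 22, 19, 20, 18]
arr[mid]=16=16: mid=6
arr[mid]=14<16: swap arr[5],arr[6]; lo=6,mid=7 → [12, 7, 5, 9, 11, 14, 16, 23, 22, 19, 20, 18]
end: lo=6, hi=6; arr = [12, 7, 5, 9, 11, 14, 16, 23, 22, 19, 20, 18]

[12, 7, 5, 9, 11, 14, 16, 23, 22, 19, 20, 18]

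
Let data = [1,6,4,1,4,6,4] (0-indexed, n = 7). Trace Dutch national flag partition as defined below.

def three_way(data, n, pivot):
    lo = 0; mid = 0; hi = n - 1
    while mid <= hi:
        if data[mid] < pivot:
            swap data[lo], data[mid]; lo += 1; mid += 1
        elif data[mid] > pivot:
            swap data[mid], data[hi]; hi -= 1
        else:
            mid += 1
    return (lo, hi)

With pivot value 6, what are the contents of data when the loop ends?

[1,4,1,4,4,6,6]

pivot = 6; lo=0, mid=0, hi=6
data[mid]=1<6: swap data[0],data[0]; lo=1,mid=1 → [1,6,4,1,4,6,4]
data[mid]=6=6: mid=2
data[mid]=4<6: swap data[1],data[2]; lo=2,mid=3 → [1,4,6,1,4,6,4]
data[mid]=1<6: swap data[2],data[3]; lo=3,mid=4 → [1,4,1,6,4,6,4]
data[mid]=4<6: swap data[3],data[4]; lo=4,mid=5 → [1,4,1,4,6,6,4]
data[mid]=6=6: mid=6
data[mid]=4<6: swap data[4],data[6]; lo=5,mid=7 → [1,4,1,4,4,6,6]
end: lo=5, hi=6; data = [1,4,1,4,4,6,6]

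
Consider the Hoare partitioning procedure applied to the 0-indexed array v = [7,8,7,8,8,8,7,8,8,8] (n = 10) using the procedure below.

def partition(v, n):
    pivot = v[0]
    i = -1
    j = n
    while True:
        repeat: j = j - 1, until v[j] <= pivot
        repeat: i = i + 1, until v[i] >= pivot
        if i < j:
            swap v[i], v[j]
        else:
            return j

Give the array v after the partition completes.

[7,7,8,8,8,8,7,8,8,8]

pivot=7
j stops at 6 (7), i stops at 0 (7); swap ⇒ [7,8,7,8,8,8,7,8,8,8]
j stops at 2 (7), i stops at 1 (8); swap ⇒ [7,7,8,8,8,8,7,8,8,8]
j stops at 1, i stops at 2; i≥j ⇒ return 1. v=[7,7,8,8,8,8,7,8,8,8]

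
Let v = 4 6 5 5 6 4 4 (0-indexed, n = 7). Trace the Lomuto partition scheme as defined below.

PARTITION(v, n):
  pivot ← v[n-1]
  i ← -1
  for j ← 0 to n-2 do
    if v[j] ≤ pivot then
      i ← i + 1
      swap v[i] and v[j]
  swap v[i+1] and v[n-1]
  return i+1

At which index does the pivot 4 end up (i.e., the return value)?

pivot = v[6] = 4; i = -1
j=0: v[0]=4 ≤ 4 → i=0, swap v[0],v[0] (no change) → 4 6 5 5 6 4 4
j=1: v[1]=6 > 4 → no swap
j=2: v[2]=5 > 4 → no swap
j=3: v[3]=5 > 4 → no swap
j=4: v[4]=6 > 4 → no swap
j=5: v[5]=4 ≤ 4 → i=1, swap v[1],v[5] → 4 4 5 5 6 6 4
final swap v[2],v[6] → 4 4 4 5 6 6 5; return 2

2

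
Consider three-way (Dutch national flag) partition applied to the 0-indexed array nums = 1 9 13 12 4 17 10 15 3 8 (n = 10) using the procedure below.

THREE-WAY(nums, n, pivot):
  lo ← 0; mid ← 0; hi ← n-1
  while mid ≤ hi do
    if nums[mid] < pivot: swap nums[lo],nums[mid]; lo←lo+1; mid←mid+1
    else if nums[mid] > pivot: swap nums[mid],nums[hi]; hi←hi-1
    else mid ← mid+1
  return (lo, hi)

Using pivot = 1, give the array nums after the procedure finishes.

pivot = 1; lo=0, mid=0, hi=9
nums[mid]=1=1: mid=1
nums[mid]=9>1: swap nums[1],nums[9]; hi=8 → 1 8 13 12 4 17 10 15 3 9
nums[mid]=8>1: swap nums[1],nums[8]; hi=7 → 1 3 13 12 4 17 10 15 8 9
nums[mid]=3>1: swap nums[1],nums[7]; hi=6 → 1 15 13 12 4 17 10 3 8 9
nums[mid]=15>1: swap nums[1],nums[6]; hi=5 → 1 10 13 12 4 17 15 3 8 9
nums[mid]=10>1: swap nums[1],nums[5]; hi=4 → 1 17 13 12 4 10 15 3 8 9
nums[mid]=17>1: swap nums[1],nums[4]; hi=3 → 1 4 13 12 17 10 15 3 8 9
nums[mid]=4>1: swap nums[1],nums[3]; hi=2 → 1 12 13 4 17 10 15 3 8 9
nums[mid]=12>1: swap nums[1],nums[2]; hi=1 → 1 13 12 4 17 10 15 3 8 9
nums[mid]=13>1: swap nums[1],nums[1]; hi=0 → 1 13 12 4 17 10 15 3 8 9
end: lo=0, hi=0; nums = 1 13 12 4 17 10 15 3 8 9

1 13 12 4 17 10 15 3 8 9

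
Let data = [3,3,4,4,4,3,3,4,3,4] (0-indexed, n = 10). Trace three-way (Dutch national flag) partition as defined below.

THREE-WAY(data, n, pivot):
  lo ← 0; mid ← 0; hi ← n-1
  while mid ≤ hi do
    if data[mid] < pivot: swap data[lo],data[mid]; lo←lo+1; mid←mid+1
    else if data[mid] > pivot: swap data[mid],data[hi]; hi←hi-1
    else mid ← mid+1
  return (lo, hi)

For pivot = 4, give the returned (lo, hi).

lo=0 mid=0 hi=9
3<4: swap(0,0), lo=1 mid=1 ⇒ [3,3,4,4,4,3,3,4,3,4]
3<4: swap(1,1), lo=2 mid=2 ⇒ [3,3,4,4,4,3,3,4,3,4]
4=4: mid=3
4=4: mid=4
4=4: mid=5
3<4: swap(2,5), lo=3 mid=6 ⇒ [3,3,3,4,4,4,3,4,3,4]
3<4: swap(3,6), lo=4 mid=7 ⇒ [3,3,3,3,4,4,4,4,3,4]
4=4: mid=8
3<4: swap(4,8), lo=5 mid=9 ⇒ [3,3,3,3,3,4,4,4,4,4]
4=4: mid=10
done. lo=5 hi=9; data=[3,3,3,3,3,4,4,4,4,4]

(5, 9)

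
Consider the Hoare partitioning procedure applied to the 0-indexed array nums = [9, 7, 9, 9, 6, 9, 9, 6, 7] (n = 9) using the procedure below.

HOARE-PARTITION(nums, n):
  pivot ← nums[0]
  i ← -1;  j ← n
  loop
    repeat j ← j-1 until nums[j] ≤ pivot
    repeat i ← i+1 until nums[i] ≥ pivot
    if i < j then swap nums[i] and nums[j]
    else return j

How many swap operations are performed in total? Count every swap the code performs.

pivot = nums[0] = 9; i = -1, j = 9
j→8 (nums[8]=7≤9), i→0 (nums[0]=9≥9); i<j, swap → [7, 7, 9, 9, 6, 9, 9, 6, 9]
j→7 (nums[7]=6≤9), i→2 (nums[2]=9≥9); i<j, swap → [7, 7, 6, 9, 6, 9, 9, 9, 9]
j→6 (nums[6]=9≤9), i→3 (nums[3]=9≥9); i<j, swap → [7, 7, 6, 9, 6, 9, 9, 9, 9]
j→5, i→5; i≥j, return j=5. nums = [7, 7, 6, 9, 6, 9, 9, 9, 9]

3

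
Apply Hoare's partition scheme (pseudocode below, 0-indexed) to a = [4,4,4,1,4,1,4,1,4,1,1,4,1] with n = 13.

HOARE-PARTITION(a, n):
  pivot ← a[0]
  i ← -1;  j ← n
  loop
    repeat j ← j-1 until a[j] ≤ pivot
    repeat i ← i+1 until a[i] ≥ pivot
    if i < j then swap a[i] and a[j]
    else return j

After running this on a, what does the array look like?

[1,4,1,1,1,1,4,1,4,4,4,4,4]

pivot = a[0] = 4; i = -1, j = 13
j→12 (a[12]=1≤4), i→0 (a[0]=4≥4); i<j, swap → [1,4,4,1,4,1,4,1,4,1,1,4,4]
j→11 (a[11]=4≤4), i→1 (a[1]=4≥4); i<j, swap → [1,4,4,1,4,1,4,1,4,1,1,4,4]
j→10 (a[10]=1≤4), i→2 (a[2]=4≥4); i<j, swap → [1,4,1,1,4,1,4,1,4,1,4,4,4]
j→9 (a[9]=1≤4), i→4 (a[4]=4≥4); i<j, swap → [1,4,1,1,1,1,4,1,4,4,4,4,4]
j→8 (a[8]=4≤4), i→6 (a[6]=4≥4); i<j, swap → [1,4,1,1,1,1,4,1,4,4,4,4,4]
j→7, i→8; i≥j, return j=7. a = [1,4,1,1,1,1,4,1,4,4,4,4,4]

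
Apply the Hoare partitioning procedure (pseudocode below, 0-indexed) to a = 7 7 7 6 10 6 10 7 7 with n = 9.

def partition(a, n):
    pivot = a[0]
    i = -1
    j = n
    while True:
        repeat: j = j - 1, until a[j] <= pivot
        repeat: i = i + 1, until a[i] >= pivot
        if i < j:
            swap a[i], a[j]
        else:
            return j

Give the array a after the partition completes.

7 7 6 6 10 7 10 7 7

pivot=7
j stops at 8 (7), i stops at 0 (7); swap ⇒ 7 7 7 6 10 6 10 7 7
j stops at 7 (7), i stops at 1 (7); swap ⇒ 7 7 7 6 10 6 10 7 7
j stops at 5 (6), i stops at 2 (7); swap ⇒ 7 7 6 6 10 7 10 7 7
j stops at 3, i stops at 4; i≥j ⇒ return 3. a=7 7 6 6 10 7 10 7 7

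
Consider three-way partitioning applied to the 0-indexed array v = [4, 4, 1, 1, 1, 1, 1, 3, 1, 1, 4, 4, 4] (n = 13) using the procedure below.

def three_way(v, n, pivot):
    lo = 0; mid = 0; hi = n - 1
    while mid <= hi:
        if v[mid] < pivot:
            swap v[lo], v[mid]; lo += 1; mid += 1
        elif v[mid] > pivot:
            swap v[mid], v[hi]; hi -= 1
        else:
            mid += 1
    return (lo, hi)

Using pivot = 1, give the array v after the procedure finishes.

[1, 1, 1, 1, 1, 1, 1, 3, 4, 4, 4, 4, 4]

pivot = 1; lo=0, mid=0, hi=12
v[mid]=4>1: swap v[0],v[12]; hi=11 → [4, 4, 1, 1, 1, 1, 1, 3, 1, 1, 4, 4, 4]
v[mid]=4>1: swap v[0],v[11]; hi=10 → [4, 4, 1, 1, 1, 1, 1, 3, 1, 1, 4, 4, 4]
v[mid]=4>1: swap v[0],v[10]; hi=9 → [4, 4, 1, 1, 1, 1, 1, 3, 1, 1, 4, 4, 4]
v[mid]=4>1: swap v[0],v[9]; hi=8 → [1, 4, 1, 1, 1, 1, 1, 3, 1, 4, 4, 4, 4]
v[mid]=1=1: mid=1
v[mid]=4>1: swap v[1],v[8]; hi=7 → [1, 1, 1, 1, 1, 1, 1, 3, 4, 4, 4, 4, 4]
v[mid]=1=1: mid=2
v[mid]=1=1: mid=3
v[mid]=1=1: mid=4
v[mid]=1=1: mid=5
v[mid]=1=1: mid=6
v[mid]=1=1: mid=7
v[mid]=3>1: swap v[7],v[7]; hi=6 → [1, 1, 1, 1, 1, 1, 1, 3, 4, 4, 4, 4, 4]
end: lo=0, hi=6; v = [1, 1, 1, 1, 1, 1, 1, 3, 4, 4, 4, 4, 4]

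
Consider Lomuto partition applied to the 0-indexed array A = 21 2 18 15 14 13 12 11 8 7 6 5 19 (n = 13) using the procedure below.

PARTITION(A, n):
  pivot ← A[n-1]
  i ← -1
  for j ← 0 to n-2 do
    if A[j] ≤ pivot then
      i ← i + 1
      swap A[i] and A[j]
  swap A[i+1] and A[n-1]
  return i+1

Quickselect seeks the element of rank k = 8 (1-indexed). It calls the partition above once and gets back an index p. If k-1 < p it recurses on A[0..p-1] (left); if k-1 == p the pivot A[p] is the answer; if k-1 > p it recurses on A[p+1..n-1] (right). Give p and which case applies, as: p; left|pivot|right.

11; left

pivot=19, i=-1
j=0: 21>19, skip
j=1: 2≤19, i=0, swap(0,1) ⇒ 2 21 18 15 14 13 12 11 8 7 6 5 19
j=2: 18≤19, i=1, swap(1,2) ⇒ 2 18 21 15 14 13 12 11 8 7 6 5 19
j=3: 15≤19, i=2, swap(2,3) ⇒ 2 18 15 21 14 13 12 11 8 7 6 5 19
j=4: 14≤19, i=3, swap(3,4) ⇒ 2 18 15 14 21 13 12 11 8 7 6 5 19
j=5: 13≤19, i=4, swap(4,5) ⇒ 2 18 15 14 13 21 12 11 8 7 6 5 19
j=6: 12≤19, i=5, swap(5,6) ⇒ 2 18 15 14 13 12 21 11 8 7 6 5 19
j=7: 11≤19, i=6, swap(6,7) ⇒ 2 18 15 14 13 12 11 21 8 7 6 5 19
j=8: 8≤19, i=7, swap(7,8) ⇒ 2 18 15 14 13 12 11 8 21 7 6 5 19
j=9: 7≤19, i=8, swap(8,9) ⇒ 2 18 15 14 13 12 11 8 7 21 6 5 19
j=10: 6≤19, i=9, swap(9,10) ⇒ 2 18 15 14 13 12 11 8 7 6 21 5 19
j=11: 5≤19, i=10, swap(10,11) ⇒ 2 18 15 14 13 12 11 8 7 6 5 21 19
swap(11,12) ⇒ 2 18 15 14 13 12 11 8 7 6 5 19 21; return 11
p = 11; k-1 = 7 < 11 ⇒ left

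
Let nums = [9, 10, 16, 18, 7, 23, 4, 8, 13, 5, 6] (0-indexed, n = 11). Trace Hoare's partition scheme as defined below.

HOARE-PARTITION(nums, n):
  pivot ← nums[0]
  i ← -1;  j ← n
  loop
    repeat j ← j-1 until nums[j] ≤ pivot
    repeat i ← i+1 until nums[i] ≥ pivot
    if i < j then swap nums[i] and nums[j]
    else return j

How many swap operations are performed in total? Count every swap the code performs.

pivot = nums[0] = 9; i = -1, j = 11
j→10 (nums[10]=6≤9), i→0 (nums[0]=9≥9); i<j, swap → [6, 10, 16, 18, 7, 23, 4, 8, 13, 5, 9]
j→9 (nums[9]=5≤9), i→1 (nums[1]=10≥9); i<j, swap → [6, 5, 16, 18, 7, 23, 4, 8, 13, 10, 9]
j→7 (nums[7]=8≤9), i→2 (nums[2]=16≥9); i<j, swap → [6, 5, 8, 18, 7, 23, 4, 16, 13, 10, 9]
j→6 (nums[6]=4≤9), i→3 (nums[3]=18≥9); i<j, swap → [6, 5, 8, 4, 7, 23, 18, 16, 13, 10, 9]
j→4, i→5; i≥j, return j=4. nums = [6, 5, 8, 4, 7, 23, 18, 16, 13, 10, 9]

4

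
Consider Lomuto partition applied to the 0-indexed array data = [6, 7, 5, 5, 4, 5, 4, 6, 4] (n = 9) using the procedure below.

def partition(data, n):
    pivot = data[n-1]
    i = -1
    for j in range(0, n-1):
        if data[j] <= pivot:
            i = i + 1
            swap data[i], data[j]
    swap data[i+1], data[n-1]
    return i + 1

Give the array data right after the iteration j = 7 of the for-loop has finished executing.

[4, 4, 5, 5, 6, 5, 7, 6, 4]

pivot=4, i=-1
j=0: 6>4, skip
j=1: 7>4, skip
j=2: 5>4, skip
j=3: 5>4, skip
j=4: 4≤4, i=0, swap(0,4) ⇒ [4, 7, 5, 5, 6, 5, 4, 6, 4]
j=5: 5>4, skip
j=6: 4≤4, i=1, swap(1,6) ⇒ [4, 4, 5, 5, 6, 5, 7, 6, 4]
j=7: 6>4, skip
(after j=7) data = [4, 4, 5, 5, 6, 5, 7, 6, 4]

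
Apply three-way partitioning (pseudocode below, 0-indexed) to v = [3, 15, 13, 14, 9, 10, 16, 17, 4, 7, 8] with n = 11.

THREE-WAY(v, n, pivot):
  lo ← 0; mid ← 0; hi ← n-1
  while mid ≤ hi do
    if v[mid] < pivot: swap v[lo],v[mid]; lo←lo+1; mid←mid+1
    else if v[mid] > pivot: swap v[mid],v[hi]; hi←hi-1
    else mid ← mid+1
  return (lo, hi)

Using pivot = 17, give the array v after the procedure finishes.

[3, 15, 13, 14, 9, 10, 16, 4, 7, 8, 17]

lo=0 mid=0 hi=10
3<17: swap(0,0), lo=1 mid=1 ⇒ [3, 15, 13, 14, 9, 10, 16, 17, 4, 7, 8]
15<17: swap(1,1), lo=2 mid=2 ⇒ [3, 15, 13, 14, 9, 10, 16, 17, 4, 7, 8]
13<17: swap(2,2), lo=3 mid=3 ⇒ [3, 15, 13, 14, 9, 10, 16, 17, 4, 7, 8]
14<17: swap(3,3), lo=4 mid=4 ⇒ [3, 15, 13, 14, 9, 10, 16, 17, 4, 7, 8]
9<17: swap(4,4), lo=5 mid=5 ⇒ [3, 15, 13, 14, 9, 10, 16, 17, 4, 7, 8]
10<17: swap(5,5), lo=6 mid=6 ⇒ [3, 15, 13, 14, 9, 10, 16, 17, 4, 7, 8]
16<17: swap(6,6), lo=7 mid=7 ⇒ [3, 15, 13, 14, 9, 10, 16, 17, 4, 7, 8]
17=17: mid=8
4<17: swap(7,8), lo=8 mid=9 ⇒ [3, 15, 13, 14, 9, 10, 16, 4, 17, 7, 8]
7<17: swap(8,9), lo=9 mid=10 ⇒ [3, 15, 13, 14, 9, 10, 16, 4, 7, 17, 8]
8<17: swap(9,10), lo=10 mid=11 ⇒ [3, 15, 13, 14, 9, 10, 16, 4, 7, 8, 17]
done. lo=10 hi=10; v=[3, 15, 13, 14, 9, 10, 16, 4, 7, 8, 17]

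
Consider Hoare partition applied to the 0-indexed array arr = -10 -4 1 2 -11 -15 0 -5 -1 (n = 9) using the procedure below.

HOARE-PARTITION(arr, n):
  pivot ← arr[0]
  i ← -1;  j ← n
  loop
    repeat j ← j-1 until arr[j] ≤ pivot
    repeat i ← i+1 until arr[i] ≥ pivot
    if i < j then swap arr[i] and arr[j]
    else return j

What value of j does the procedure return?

1

pivot=-10
j stops at 5 (-15), i stops at 0 (-10); swap ⇒ -15 -4 1 2 -11 -10 0 -5 -1
j stops at 4 (-11), i stops at 1 (-4); swap ⇒ -15 -11 1 2 -4 -10 0 -5 -1
j stops at 1, i stops at 2; i≥j ⇒ return 1. arr=-15 -11 1 2 -4 -10 0 -5 -1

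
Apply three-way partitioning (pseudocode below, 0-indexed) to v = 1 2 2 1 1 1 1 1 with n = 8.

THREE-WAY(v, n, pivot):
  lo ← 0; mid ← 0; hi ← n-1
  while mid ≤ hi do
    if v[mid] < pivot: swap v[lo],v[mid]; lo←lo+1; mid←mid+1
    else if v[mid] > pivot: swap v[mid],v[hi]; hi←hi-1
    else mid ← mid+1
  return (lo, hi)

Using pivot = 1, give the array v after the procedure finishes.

pivot = 1; lo=0, mid=0, hi=7
v[mid]=1=1: mid=1
v[mid]=2>1: swap v[1],v[7]; hi=6 → 1 1 2 1 1 1 1 2
v[mid]=1=1: mid=2
v[mid]=2>1: swap v[2],v[6]; hi=5 → 1 1 1 1 1 1 2 2
v[mid]=1=1: mid=3
v[mid]=1=1: mid=4
v[mid]=1=1: mid=5
v[mid]=1=1: mid=6
end: lo=0, hi=5; v = 1 1 1 1 1 1 2 2

1 1 1 1 1 1 2 2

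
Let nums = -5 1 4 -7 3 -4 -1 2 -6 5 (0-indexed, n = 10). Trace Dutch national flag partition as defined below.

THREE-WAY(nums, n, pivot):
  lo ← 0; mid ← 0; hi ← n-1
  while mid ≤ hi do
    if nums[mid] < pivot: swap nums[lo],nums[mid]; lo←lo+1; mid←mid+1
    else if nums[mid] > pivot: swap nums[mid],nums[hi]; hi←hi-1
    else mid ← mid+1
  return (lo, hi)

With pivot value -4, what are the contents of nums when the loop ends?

-5 -6 -7 -4 3 -1 2 4 5 1

pivot = -4; lo=0, mid=0, hi=9
nums[mid]=-5<-4: swap nums[0],nums[0]; lo=1,mid=1 → -5 1 4 -7 3 -4 -1 2 -6 5
nums[mid]=1>-4: swap nums[1],nums[9]; hi=8 → -5 5 4 -7 3 -4 -1 2 -6 1
nums[mid]=5>-4: swap nums[1],nums[8]; hi=7 → -5 -6 4 -7 3 -4 -1 2 5 1
nums[mid]=-6<-4: swap nums[1],nums[1]; lo=2,mid=2 → -5 -6 4 -7 3 -4 -1 2 5 1
nums[mid]=4>-4: swap nums[2],nums[7]; hi=6 → -5 -6 2 -7 3 -4 -1 4 5 1
nums[mid]=2>-4: swap nums[2],nums[6]; hi=5 → -5 -6 -1 -7 3 -4 2 4 5 1
nums[mid]=-1>-4: swap nums[2],nums[5]; hi=4 → -5 -6 -4 -7 3 -1 2 4 5 1
nums[mid]=-4=-4: mid=3
nums[mid]=-7<-4: swap nums[2],nums[3]; lo=3,mid=4 → -5 -6 -7 -4 3 -1 2 4 5 1
nums[mid]=3>-4: swap nums[4],nums[4]; hi=3 → -5 -6 -7 -4 3 -1 2 4 5 1
end: lo=3, hi=3; nums = -5 -6 -7 -4 3 -1 2 4 5 1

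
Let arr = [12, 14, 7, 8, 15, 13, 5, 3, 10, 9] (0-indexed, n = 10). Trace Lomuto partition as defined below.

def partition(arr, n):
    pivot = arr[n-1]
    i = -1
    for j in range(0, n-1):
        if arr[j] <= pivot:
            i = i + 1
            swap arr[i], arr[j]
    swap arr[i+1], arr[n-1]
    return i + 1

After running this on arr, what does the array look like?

[7, 8, 5, 3, 9, 13, 12, 14, 10, 15]

pivot = arr[9] = 9; i = -1
j=0: arr[0]=12 > 9 → no swap
j=1: arr[1]=14 > 9 → no swap
j=2: arr[2]=7 ≤ 9 → i=0, swap arr[0],arr[2] → [7, 14, 12, 8, 15, 13, 5, 3, 10, 9]
j=3: arr[3]=8 ≤ 9 → i=1, swap arr[1],arr[3] → [7, 8, 12, 14, 15, 13, 5, 3, 10, 9]
j=4: arr[4]=15 > 9 → no swap
j=5: arr[5]=13 > 9 → no swap
j=6: arr[6]=5 ≤ 9 → i=2, swap arr[2],arr[6] → [7, 8, 5, 14, 15, 13, 12, 3, 10, 9]
j=7: arr[7]=3 ≤ 9 → i=3, swap arr[3],arr[7] → [7, 8, 5, 3, 15, 13, 12, 14, 10, 9]
j=8: arr[8]=10 > 9 → no swap
final swap arr[4],arr[9] → [7, 8, 5, 3, 9, 13, 12, 14, 10, 15]; return 4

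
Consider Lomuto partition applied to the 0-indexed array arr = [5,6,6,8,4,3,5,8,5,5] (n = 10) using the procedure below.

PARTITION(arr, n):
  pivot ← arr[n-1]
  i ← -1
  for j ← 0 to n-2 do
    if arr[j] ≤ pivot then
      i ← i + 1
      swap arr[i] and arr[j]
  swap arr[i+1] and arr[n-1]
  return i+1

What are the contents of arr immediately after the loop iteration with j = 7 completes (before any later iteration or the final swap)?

pivot = arr[9] = 5; i = -1
j=0: arr[0]=5 ≤ 5 → i=0, swap arr[0],arr[0] (no change) → [5,6,6,8,4,3,5,8,5,5]
j=1: arr[1]=6 > 5 → no swap
j=2: arr[2]=6 > 5 → no swap
j=3: arr[3]=8 > 5 → no swap
j=4: arr[4]=4 ≤ 5 → i=1, swap arr[1],arr[4] → [5,4,6,8,6,3,5,8,5,5]
j=5: arr[5]=3 ≤ 5 → i=2, swap arr[2],arr[5] → [5,4,3,8,6,6,5,8,5,5]
j=6: arr[6]=5 ≤ 5 → i=3, swap arr[3],arr[6] → [5,4,3,5,6,6,8,8,5,5]
j=7: arr[7]=8 > 5 → no swap
(after j=7) arr = [5,4,3,5,6,6,8,8,5,5]

[5,4,3,5,6,6,8,8,5,5]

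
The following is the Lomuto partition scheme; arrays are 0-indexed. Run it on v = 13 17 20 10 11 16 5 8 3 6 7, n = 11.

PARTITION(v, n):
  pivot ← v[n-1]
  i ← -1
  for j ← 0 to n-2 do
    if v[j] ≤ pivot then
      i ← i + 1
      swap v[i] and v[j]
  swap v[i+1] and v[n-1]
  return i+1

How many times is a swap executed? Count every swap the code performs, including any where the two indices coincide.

4

pivot=7, i=-1
j=0: 13>7, skip
j=1: 17>7, skip
j=2: 20>7, skip
j=3: 10>7, skip
j=4: 11>7, skip
j=5: 16>7, skip
j=6: 5≤7, i=0, swap(0,6) ⇒ 5 17 20 10 11 16 13 8 3 6 7
j=7: 8>7, skip
j=8: 3≤7, i=1, swap(1,8) ⇒ 5 3 20 10 11 16 13 8 17 6 7
j=9: 6≤7, i=2, swap(2,9) ⇒ 5 3 6 10 11 16 13 8 17 20 7
swap(3,10) ⇒ 5 3 6 7 11 16 13 8 17 20 10; return 3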